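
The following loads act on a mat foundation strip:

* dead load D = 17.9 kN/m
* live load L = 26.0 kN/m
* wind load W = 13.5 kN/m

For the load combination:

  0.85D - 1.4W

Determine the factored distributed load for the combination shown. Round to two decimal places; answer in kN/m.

0.85(17.9) - 1.4(13.5) = -3.69
w_u = -3.69 kN/m.

-3.69 kN/m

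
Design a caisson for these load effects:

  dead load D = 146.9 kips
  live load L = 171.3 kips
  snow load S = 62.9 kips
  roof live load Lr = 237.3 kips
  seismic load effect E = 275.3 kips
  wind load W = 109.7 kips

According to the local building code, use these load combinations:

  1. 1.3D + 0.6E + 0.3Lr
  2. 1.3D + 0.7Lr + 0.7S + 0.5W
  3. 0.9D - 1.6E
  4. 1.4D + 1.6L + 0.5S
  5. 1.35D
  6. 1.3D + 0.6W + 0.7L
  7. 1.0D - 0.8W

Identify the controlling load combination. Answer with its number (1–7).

Combination 4

1. 1.3(146.9) + 0.6(275.3) + 0.3(237.3) = 427.3
2. 1.3(146.9) + 0.7(237.3) + 0.7(62.9) + 0.5(109.7) = 191.0 + 166.1 + 44.0 + 54.9 = 456.0
3. 0.9(146.9) - 1.6(275.3) = 132.2 - 440.5 = -308.3
4. 1.4(146.9) + 1.6(171.3) + 0.5(62.9) = 511.2
5. 1.35(146.9) = 198.3
6. 1.3(146.9) + 0.6(109.7) + 0.7(171.3) = 191.0 + 65.8 + 119.9 = 376.7
7. 1.0(146.9) - 0.8(109.7) = 146.9 - 87.8 = 59.1
The largest value is 511.2 kips from combination 4.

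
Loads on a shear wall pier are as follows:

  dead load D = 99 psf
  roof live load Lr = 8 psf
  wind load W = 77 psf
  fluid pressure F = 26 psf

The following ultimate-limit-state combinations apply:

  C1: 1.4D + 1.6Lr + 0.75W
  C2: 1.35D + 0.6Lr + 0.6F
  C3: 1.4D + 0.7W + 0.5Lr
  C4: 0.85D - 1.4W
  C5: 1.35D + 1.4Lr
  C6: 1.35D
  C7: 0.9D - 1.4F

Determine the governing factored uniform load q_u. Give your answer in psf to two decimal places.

209.15 psf

C1: 1.4(99) + 1.6(8) + 0.75(77) = 138.60 + 12.80 + 57.75 = 209.15
C2: 1.35(99) + 0.6(8) + 0.6(26) = 133.65 + 4.80 + 15.60 = 154.05
C3: 1.4(99) + 0.7(77) + 0.5(8) = 138.60 + 53.90 + 4.00 = 196.50
C4: 0.85(99) - 1.4(77) = 84.15 - 107.80 = -23.65
C5: 1.35(99) + 1.4(8) = 133.65 + 11.20 = 144.85
C6: 1.35(99) = 133.65
C7: 0.9(99) - 1.4(26) = 89.10 - 36.40 = 52.70
Maximum is from combination 1.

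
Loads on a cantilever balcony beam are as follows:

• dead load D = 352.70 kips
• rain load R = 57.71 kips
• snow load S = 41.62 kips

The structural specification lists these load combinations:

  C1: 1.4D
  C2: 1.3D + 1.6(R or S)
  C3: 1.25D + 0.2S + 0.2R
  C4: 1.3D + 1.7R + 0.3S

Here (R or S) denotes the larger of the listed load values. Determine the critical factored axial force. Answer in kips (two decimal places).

(R or S) → R = 57.71 kips.
C1: 1.4(352.70) = 493.78
C2: 1.3(352.70) + 1.6(57.71) = 458.51 + 92.34 = 550.85
C3: 1.25(352.70) + 0.2(41.62) + 0.2(57.71) = 440.88 + 8.32 + 11.54 = 460.74
C4: 1.3(352.70) + 1.7(57.71) + 0.3(41.62) = 569.10
Combination 4 governs: P_u = 569.10 kips.

569.10 kips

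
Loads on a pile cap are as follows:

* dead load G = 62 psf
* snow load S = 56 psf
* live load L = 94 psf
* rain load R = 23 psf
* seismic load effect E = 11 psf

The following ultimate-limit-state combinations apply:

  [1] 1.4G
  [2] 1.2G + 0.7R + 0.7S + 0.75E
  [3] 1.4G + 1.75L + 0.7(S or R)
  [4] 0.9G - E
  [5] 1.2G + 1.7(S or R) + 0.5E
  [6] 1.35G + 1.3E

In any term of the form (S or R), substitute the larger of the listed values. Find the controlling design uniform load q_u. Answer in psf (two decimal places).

290.50 psf

(S or R) → S = 56 psf.
[1] 1.4(62) = 86.80
[2] 1.2(62) + 0.7(23) + 0.7(56) + 0.75(11) = 74.40 + 16.10 + 39.20 + 8.25 = 137.95
[3] 1.4(62) + 1.75(94) + 0.7(56) = 86.80 + 164.50 + 39.20 = 290.50
[4] 0.9(62) - 1.0(11) = 55.80 - 11.00 = 44.80
[5] 1.2(62) + 1.7(56) + 0.5(11) = 74.40 + 95.20 + 5.50 = 175.10
[6] 1.35(62) + 1.3(11) = 83.70 + 14.30 = 98.00
Maximum is from combination 3.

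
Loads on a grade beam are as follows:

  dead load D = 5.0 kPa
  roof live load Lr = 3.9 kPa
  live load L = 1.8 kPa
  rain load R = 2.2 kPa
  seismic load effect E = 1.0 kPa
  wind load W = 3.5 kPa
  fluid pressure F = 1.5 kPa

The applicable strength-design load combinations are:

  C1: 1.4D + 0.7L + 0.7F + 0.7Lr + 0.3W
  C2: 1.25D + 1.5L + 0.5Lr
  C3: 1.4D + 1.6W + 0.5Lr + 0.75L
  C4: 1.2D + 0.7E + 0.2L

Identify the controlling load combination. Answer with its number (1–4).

C1: 1.4(5.0) + 0.7(1.8) + 0.7(1.5) + 0.7(3.9) + 0.3(3.5) = 13.1
C2: 1.25(5.0) + 1.5(1.8) + 0.5(3.9) = 10.9
C3: 1.4(5.0) + 1.6(3.5) + 0.5(3.9) + 0.75(1.8) = 15.9
C4: 1.2(5.0) + 0.7(1.0) + 0.2(1.8) = 6.0 + 0.7 + 0.4 = 7.1
The largest value is 15.9 kPa from combination 3.

Combination 3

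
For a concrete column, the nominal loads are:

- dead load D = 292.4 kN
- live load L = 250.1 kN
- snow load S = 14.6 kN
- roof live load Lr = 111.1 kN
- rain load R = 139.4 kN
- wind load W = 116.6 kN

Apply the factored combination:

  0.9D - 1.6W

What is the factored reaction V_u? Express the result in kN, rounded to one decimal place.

0.9(292.4) - 1.6(116.6) = 263.2 - 186.6 = 76.6
V_u = 76.6 kN.

76.6 kN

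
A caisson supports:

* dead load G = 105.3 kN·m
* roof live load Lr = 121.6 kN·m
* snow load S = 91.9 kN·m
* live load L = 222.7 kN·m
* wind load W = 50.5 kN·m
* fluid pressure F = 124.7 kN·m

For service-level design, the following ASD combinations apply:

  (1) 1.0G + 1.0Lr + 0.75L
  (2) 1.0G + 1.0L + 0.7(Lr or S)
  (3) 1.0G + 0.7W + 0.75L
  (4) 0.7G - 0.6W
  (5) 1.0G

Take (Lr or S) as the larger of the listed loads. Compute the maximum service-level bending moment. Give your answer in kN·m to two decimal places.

413.12 kN·m

(Lr or S) → Lr = 121.6 kN·m.
(1) 1.0(105.3) + 1.0(121.6) + 0.75(222.7) = 105.30 + 121.60 + 167.03 = 393.93
(2) 1.0(105.3) + 1.0(222.7) + 0.7(121.6) = 105.30 + 222.70 + 85.12 = 413.12
(3) 1.0(105.3) + 0.7(50.5) + 0.75(222.7) = 105.30 + 35.35 + 167.03 = 307.68
(4) 0.7(105.3) - 0.6(50.5) = 73.71 - 30.30 = 43.41
(5) 1.0(105.3) = 105.30
Maximum is from combination 2.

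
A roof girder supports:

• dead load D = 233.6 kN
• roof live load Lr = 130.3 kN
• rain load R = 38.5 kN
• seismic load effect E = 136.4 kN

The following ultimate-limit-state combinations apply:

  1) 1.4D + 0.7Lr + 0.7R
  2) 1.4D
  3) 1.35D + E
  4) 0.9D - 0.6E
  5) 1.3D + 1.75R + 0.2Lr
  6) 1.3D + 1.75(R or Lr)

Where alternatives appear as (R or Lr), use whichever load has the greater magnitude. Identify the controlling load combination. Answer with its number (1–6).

Combination 6

(R or Lr) → Lr = 130.3 kN.
1) 1.4(233.6) + 0.7(130.3) + 0.7(38.5) = 327.04 + 91.21 + 26.95 = 445.20
2) 1.4(233.6) = 327.04
3) 1.35(233.6) + 1.0(136.4) = 315.36 + 136.40 = 451.76
4) 0.9(233.6) - 0.6(136.4) = 210.24 - 81.84 = 128.40
5) 1.3(233.6) + 1.75(38.5) + 0.2(130.3) = 303.68 + 67.38 + 26.06 = 397.12
6) 1.3(233.6) + 1.75(130.3) = 303.68 + 228.03 = 531.71
The largest value is 531.71 kN from combination 6.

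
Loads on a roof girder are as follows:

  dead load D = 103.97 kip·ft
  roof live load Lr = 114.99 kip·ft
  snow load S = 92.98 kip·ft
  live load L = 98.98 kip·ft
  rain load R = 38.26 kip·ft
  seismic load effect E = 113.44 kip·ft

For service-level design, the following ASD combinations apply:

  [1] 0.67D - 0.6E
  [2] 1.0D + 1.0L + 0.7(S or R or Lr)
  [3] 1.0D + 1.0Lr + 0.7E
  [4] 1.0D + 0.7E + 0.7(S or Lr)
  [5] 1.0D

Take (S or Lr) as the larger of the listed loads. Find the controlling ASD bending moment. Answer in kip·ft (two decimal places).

298.37 kip·ft

(S or R or Lr) → Lr = 114.99 kip·ft; (S or Lr) → Lr = 114.99 kip·ft.
[1] 0.67(103.97) - 0.6(113.44) = 1.60
[2] 1.0(103.97) + 1.0(98.98) + 0.7(114.99) = 283.44
[3] 1.0(103.97) + 1.0(114.99) + 0.7(113.44) = 298.37
[4] 1.0(103.97) + 0.7(113.44) + 0.7(114.99) = 263.87
[5] 1.0(103.97) = 103.97
Maximum is from combination 3.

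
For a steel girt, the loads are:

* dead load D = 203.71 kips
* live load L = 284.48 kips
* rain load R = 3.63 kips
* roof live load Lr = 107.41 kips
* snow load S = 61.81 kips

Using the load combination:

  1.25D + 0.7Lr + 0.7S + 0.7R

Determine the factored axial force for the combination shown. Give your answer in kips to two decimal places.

375.63 kips

1.25(203.71) + 0.7(107.41) + 0.7(61.81) + 0.7(3.63) = 375.63
P_u = 375.63 kips.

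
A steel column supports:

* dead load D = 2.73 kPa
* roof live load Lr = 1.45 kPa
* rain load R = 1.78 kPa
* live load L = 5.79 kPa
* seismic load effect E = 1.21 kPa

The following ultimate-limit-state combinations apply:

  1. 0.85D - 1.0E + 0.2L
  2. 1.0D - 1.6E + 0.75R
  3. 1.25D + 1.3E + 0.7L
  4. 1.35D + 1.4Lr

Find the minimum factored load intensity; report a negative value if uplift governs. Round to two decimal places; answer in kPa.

2.13 kPa

1. 0.85(2.73) - 1.0(1.21) + 0.2(5.79) = 2.32 - 1.21 + 1.16 = 2.27
2. 1.0(2.73) - 1.6(1.21) + 0.75(1.78) = 2.73 - 1.94 + 1.34 = 2.13
3. 1.25(2.73) + 1.3(1.21) + 0.7(5.79) = 9.04
4. 1.35(2.73) + 1.4(1.45) = 3.69 + 2.03 = 5.72
Combination 2 gives the minimum: 2.13 kPa.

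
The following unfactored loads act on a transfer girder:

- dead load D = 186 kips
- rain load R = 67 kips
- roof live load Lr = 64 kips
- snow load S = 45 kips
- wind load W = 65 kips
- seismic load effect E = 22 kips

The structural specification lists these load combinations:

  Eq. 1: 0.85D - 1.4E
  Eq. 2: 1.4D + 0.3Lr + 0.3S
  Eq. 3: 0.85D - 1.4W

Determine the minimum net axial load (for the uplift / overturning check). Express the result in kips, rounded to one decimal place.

67.1 kips

Eq. 1: 0.85(186) - 1.4(22) = 158.1 - 30.8 = 127.3
Eq. 2: 1.4(186) + 0.3(64) + 0.3(45) = 260.4 + 19.2 + 13.5 = 293.1
Eq. 3: 0.85(186) - 1.4(65) = 158.1 - 91.0 = 67.1
Combination 3 gives the minimum: 67.1 kips.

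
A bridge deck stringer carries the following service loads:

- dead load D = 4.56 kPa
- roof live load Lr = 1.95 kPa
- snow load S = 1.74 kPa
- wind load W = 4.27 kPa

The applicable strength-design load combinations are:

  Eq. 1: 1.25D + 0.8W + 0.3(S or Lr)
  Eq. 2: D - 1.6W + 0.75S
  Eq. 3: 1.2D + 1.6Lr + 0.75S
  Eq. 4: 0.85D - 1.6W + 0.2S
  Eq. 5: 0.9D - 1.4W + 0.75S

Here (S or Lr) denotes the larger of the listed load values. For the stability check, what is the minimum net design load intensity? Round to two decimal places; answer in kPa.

-2.61 kPa

(S or Lr) → Lr = 1.95 kPa.
Eq. 1: 1.25(4.56) + 0.8(4.27) + 0.3(1.95) = 9.70
Eq. 2: 1.0(4.56) - 1.6(4.27) + 0.75(1.74) = -0.97
Eq. 3: 1.2(4.56) + 1.6(1.95) + 0.75(1.74) = 5.47 + 3.12 + 1.31 = 9.90
Eq. 4: 0.85(4.56) - 1.6(4.27) + 0.2(1.74) = -2.61
Eq. 5: 0.9(4.56) - 1.4(4.27) + 0.75(1.74) = 4.10 - 5.98 + 1.31 = -0.57
Combination 4 gives the minimum: -2.61 kPa.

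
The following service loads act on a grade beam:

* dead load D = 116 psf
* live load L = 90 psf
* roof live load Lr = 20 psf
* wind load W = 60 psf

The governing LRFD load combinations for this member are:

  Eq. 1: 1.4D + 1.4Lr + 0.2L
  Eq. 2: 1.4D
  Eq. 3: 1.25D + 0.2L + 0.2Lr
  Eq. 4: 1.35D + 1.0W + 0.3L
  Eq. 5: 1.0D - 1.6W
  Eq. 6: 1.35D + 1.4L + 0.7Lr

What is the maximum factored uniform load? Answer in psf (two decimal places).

296.60 psf

Eq. 1: 1.4(116) + 1.4(20) + 0.2(90) = 162.40 + 28.00 + 18.00 = 208.40
Eq. 2: 1.4(116) = 162.40
Eq. 3: 1.25(116) + 0.2(90) + 0.2(20) = 145.00 + 18.00 + 4.00 = 167.00
Eq. 4: 1.35(116) + 1.0(60) + 0.3(90) = 156.60 + 60.00 + 27.00 = 243.60
Eq. 5: 1.0(116) - 1.6(60) = 116.00 - 96.00 = 20.00
Eq. 6: 1.35(116) + 1.4(90) + 0.7(20) = 156.60 + 126.00 + 14.00 = 296.60
The controlling combination is 6, giving 296.60 psf.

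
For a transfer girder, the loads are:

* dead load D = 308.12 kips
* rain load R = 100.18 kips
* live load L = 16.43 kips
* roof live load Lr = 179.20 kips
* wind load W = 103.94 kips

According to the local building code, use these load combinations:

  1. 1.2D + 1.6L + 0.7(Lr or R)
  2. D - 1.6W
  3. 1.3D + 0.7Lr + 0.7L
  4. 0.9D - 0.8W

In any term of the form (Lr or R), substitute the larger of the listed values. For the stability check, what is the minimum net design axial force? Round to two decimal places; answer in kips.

(Lr or R) → Lr = 179.20 kips.
1. 1.2(308.12) + 1.6(16.43) + 0.7(179.20) = 369.74 + 26.29 + 125.44 = 521.47
2. 1.0(308.12) - 1.6(103.94) = 308.12 - 166.30 = 141.82
3. 1.3(308.12) + 0.7(179.20) + 0.7(16.43) = 400.56 + 125.44 + 11.50 = 537.50
4. 0.9(308.12) - 0.8(103.94) = 277.31 - 83.15 = 194.16
Combination 2 gives the minimum: 141.82 kips.

141.82 kips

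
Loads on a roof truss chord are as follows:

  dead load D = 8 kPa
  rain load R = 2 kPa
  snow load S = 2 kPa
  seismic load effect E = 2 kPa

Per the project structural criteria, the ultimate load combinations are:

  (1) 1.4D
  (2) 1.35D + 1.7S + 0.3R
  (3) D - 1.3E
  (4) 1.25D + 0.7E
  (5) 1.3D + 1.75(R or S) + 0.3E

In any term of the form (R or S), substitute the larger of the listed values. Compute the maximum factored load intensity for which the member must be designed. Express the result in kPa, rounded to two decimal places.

14.80 kPa

(R or S) → R = 2 kPa.
(1) 1.4(8) = 11.20
(2) 1.35(8) + 1.7(2) + 0.3(2) = 10.80 + 3.40 + 0.60 = 14.80
(3) 1.0(8) - 1.3(2) = 8.00 - 2.60 = 5.40
(4) 1.25(8) + 0.7(2) = 10.00 + 1.40 = 11.40
(5) 1.3(8) + 1.75(2) + 0.3(2) = 10.40 + 3.50 + 0.60 = 14.50
The controlling combination is 2, giving 14.80 kPa.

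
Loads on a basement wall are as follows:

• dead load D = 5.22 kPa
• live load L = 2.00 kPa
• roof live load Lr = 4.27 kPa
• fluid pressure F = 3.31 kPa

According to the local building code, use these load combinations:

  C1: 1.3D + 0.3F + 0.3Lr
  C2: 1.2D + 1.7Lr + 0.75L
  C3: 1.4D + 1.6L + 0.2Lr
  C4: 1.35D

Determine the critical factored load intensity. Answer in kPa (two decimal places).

15.02 kPa

C1: 1.3(5.22) + 0.3(3.31) + 0.3(4.27) = 9.06
C2: 1.2(5.22) + 1.7(4.27) + 0.75(2.00) = 15.02
C3: 1.4(5.22) + 1.6(2.00) + 0.2(4.27) = 11.36
C4: 1.35(5.22) = 7.05
Combination 2 governs: q_u = 15.02 kPa.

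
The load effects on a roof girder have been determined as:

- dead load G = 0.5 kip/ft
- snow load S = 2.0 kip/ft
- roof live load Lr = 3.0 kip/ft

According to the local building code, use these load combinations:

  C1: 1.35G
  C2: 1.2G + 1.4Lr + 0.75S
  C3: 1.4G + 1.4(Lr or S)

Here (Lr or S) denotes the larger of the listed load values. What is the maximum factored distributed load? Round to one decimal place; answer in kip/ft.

6.3 kip/ft

(Lr or S) → Lr = 3.0 kip/ft.
C1: 1.35(0.5) = 0.7
C2: 1.2(0.5) + 1.4(3.0) + 0.75(2.0) = 6.3
C3: 1.4(0.5) + 1.4(3.0) = 4.9
Maximum is from combination 2.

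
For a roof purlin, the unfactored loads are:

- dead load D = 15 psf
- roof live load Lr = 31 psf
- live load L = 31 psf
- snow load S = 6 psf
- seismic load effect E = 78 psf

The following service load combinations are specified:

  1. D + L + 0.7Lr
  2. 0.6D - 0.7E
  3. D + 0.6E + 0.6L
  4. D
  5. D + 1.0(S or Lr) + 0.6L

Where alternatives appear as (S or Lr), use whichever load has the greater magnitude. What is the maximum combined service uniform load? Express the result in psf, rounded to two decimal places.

80.40 psf

(S or Lr) → Lr = 31 psf.
1. 1.0(15) + 1.0(31) + 0.7(31) = 15.00 + 31.00 + 21.70 = 67.70
2. 0.6(15) - 0.7(78) = 9.00 - 54.60 = -45.60
3. 1.0(15) + 0.6(78) + 0.6(31) = 15.00 + 46.80 + 18.60 = 80.40
4. 1.0(15) = 15.00
5. 1.0(15) + 1.0(31) + 0.6(31) = 15.00 + 31.00 + 18.60 = 64.60
The controlling combination is 3, giving 80.40 psf.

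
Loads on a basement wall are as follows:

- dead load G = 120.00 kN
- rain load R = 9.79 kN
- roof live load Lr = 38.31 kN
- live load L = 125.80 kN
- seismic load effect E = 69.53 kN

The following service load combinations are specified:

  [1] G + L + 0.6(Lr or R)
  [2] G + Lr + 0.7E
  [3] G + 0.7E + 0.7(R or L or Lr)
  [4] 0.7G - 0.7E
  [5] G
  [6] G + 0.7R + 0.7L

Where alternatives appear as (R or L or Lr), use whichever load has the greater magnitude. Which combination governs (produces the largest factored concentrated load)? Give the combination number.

(Lr or R) → Lr = 38.31 kN; (R or L or Lr) → L = 125.80 kN.
[1] 1.0(120.00) + 1.0(125.80) + 0.6(38.31) = 120.00 + 125.80 + 22.99 = 268.79
[2] 1.0(120.00) + 1.0(38.31) + 0.7(69.53) = 120.00 + 38.31 + 48.67 = 206.98
[3] 1.0(120.00) + 0.7(69.53) + 0.7(125.80) = 120.00 + 48.67 + 88.06 = 256.73
[4] 0.7(120.00) - 0.7(69.53) = 84.00 - 48.67 = 35.33
[5] 1.0(120.00) = 120.00
[6] 1.0(120.00) + 0.7(9.79) + 0.7(125.80) = 120.00 + 6.85 + 88.06 = 214.91
The largest value is 268.79 kN from combination 1.

Combination 1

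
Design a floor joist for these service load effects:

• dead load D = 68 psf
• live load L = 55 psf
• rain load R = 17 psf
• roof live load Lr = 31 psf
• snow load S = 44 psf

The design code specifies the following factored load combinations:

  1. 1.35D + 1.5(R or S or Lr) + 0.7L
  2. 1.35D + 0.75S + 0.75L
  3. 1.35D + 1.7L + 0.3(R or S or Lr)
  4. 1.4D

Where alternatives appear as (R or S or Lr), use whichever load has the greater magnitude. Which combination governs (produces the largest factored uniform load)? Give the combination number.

(R or S or Lr) → S = 44 psf.
1. 1.35(68) + 1.5(44) + 0.7(55) = 196.30
2. 1.35(68) + 0.75(44) + 0.75(55) = 166.05
3. 1.35(68) + 1.7(55) + 0.3(44) = 198.50
4. 1.4(68) = 95.20
The largest value is 198.50 psf from combination 3.

Combination 3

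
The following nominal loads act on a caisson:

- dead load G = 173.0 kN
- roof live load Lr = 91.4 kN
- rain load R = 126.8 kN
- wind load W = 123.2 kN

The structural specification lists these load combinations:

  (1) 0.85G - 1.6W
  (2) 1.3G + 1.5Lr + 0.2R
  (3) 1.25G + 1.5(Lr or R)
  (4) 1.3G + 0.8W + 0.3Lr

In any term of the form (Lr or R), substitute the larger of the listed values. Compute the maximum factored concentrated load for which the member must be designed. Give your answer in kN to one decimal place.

406.5 kN

(Lr or R) → R = 126.8 kN.
(1) 0.85(173.0) - 1.6(123.2) = -50.1
(2) 1.3(173.0) + 1.5(91.4) + 0.2(126.8) = 387.4
(3) 1.25(173.0) + 1.5(126.8) = 406.5
(4) 1.3(173.0) + 0.8(123.2) + 0.3(91.4) = 350.9
The controlling combination is 3, giving 406.5 kN.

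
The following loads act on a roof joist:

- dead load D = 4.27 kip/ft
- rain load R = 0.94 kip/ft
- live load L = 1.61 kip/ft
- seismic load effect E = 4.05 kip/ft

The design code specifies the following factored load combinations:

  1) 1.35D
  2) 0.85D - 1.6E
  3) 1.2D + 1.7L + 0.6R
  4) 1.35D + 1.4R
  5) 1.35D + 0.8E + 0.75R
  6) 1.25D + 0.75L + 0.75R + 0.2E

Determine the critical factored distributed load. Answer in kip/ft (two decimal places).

9.71 kip/ft

1) 1.35(4.27) = 5.76
2) 0.85(4.27) - 1.6(4.05) = 3.63 - 6.48 = -2.85
3) 1.2(4.27) + 1.7(1.61) + 0.6(0.94) = 8.43
4) 1.35(4.27) + 1.4(0.94) = 5.76 + 1.32 = 7.08
5) 1.35(4.27) + 0.8(4.05) + 0.75(0.94) = 5.76 + 3.24 + 0.71 = 9.71
6) 1.25(4.27) + 0.75(1.61) + 0.75(0.94) + 0.2(4.05) = 8.06
Combination 5 governs: w_u = 9.71 kip/ft.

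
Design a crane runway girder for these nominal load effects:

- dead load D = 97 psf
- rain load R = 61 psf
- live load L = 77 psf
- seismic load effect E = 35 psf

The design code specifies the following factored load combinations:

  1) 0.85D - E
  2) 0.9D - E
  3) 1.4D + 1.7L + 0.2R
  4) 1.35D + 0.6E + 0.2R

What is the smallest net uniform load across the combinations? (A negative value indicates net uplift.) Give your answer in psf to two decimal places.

1) 0.85(97) - 1.0(35) = 82.45 - 35.00 = 47.45
2) 0.9(97) - 1.0(35) = 87.30 - 35.00 = 52.30
3) 1.4(97) + 1.7(77) + 0.2(61) = 135.80 + 130.90 + 12.20 = 278.90
4) 1.35(97) + 0.6(35) + 0.2(61) = 130.95 + 21.00 + 12.20 = 164.15
Combination 1 gives the minimum: 47.45 psf.

47.45 psf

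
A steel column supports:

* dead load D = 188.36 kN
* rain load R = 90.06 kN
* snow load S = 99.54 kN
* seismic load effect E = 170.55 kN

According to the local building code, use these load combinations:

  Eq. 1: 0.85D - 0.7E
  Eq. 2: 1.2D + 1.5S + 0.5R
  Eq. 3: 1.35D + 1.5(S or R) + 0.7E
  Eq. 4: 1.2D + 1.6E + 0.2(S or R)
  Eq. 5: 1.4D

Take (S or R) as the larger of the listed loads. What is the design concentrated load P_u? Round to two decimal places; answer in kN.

(S or R) → S = 99.54 kN.
Eq. 1: 0.85(188.36) - 0.7(170.55) = 160.11 - 119.39 = 40.72
Eq. 2: 1.2(188.36) + 1.5(99.54) + 0.5(90.06) = 226.03 + 149.31 + 45.03 = 420.37
Eq. 3: 1.35(188.36) + 1.5(99.54) + 0.7(170.55) = 522.98
Eq. 4: 1.2(188.36) + 1.6(170.55) + 0.2(99.54) = 226.03 + 272.88 + 19.91 = 518.82
Eq. 5: 1.4(188.36) = 263.70
Combination 3 governs: P_u = 522.98 kN.

522.98 kN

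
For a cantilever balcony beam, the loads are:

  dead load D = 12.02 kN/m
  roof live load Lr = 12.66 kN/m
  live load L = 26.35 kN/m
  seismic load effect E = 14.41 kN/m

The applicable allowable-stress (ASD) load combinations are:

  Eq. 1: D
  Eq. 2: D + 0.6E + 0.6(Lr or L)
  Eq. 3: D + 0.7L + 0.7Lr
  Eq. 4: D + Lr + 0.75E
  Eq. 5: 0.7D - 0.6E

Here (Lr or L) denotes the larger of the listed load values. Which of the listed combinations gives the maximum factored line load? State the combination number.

Combination 3

(Lr or L) → L = 26.35 kN/m.
Eq. 1: 1.0(12.02) = 12.02
Eq. 2: 1.0(12.02) + 0.6(14.41) + 0.6(26.35) = 36.48
Eq. 3: 1.0(12.02) + 0.7(26.35) + 0.7(12.66) = 39.33
Eq. 4: 1.0(12.02) + 1.0(12.66) + 0.75(14.41) = 35.49
Eq. 5: 0.7(12.02) - 0.6(14.41) = -0.23
The largest value is 39.33 kN/m from combination 3.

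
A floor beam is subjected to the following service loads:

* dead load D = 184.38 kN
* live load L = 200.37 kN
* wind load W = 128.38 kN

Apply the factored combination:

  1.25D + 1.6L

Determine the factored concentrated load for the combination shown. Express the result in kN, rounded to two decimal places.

551.07 kN

1.25(184.38) + 1.6(200.37) = 551.07
P_u = 551.07 kN.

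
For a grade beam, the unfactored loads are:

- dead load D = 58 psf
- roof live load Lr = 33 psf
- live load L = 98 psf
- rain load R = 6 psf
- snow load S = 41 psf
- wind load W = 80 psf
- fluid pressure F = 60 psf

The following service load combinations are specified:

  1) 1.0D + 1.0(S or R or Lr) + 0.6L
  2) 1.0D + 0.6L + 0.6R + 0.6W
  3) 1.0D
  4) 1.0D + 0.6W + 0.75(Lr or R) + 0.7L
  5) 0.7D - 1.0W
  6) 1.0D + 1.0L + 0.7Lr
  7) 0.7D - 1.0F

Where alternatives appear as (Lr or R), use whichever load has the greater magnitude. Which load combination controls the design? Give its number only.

(S or R or Lr) → S = 41 psf; (Lr or R) → Lr = 33 psf.
1) 1.0(58) + 1.0(41) + 0.6(98) = 58.0 + 41.0 + 58.8 = 157.8
2) 1.0(58) + 0.6(98) + 0.6(6) + 0.6(80) = 58.0 + 58.8 + 3.6 + 48.0 = 168.4
3) 1.0(58) = 58.0
4) 1.0(58) + 0.6(80) + 0.75(33) + 0.7(98) = 58.0 + 48.0 + 24.8 + 68.6 = 199.4
5) 0.7(58) - 1.0(80) = 40.6 - 80.0 = -39.4
6) 1.0(58) + 1.0(98) + 0.7(33) = 58.0 + 98.0 + 23.1 = 179.1
7) 0.7(58) - 1.0(60) = 40.6 - 60.0 = -19.4
The largest value is 199.4 psf from combination 4.

Combination 4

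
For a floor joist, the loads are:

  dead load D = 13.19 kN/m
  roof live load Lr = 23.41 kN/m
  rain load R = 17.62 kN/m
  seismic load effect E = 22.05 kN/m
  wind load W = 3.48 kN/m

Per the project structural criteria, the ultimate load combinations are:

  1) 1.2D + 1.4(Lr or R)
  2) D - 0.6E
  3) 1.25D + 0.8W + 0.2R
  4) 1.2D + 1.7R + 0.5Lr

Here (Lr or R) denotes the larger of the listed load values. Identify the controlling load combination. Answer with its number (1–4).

(Lr or R) → Lr = 23.41 kN/m.
1) 1.2(13.19) + 1.4(23.41) = 48.60
2) 1.0(13.19) - 0.6(22.05) = -0.04
3) 1.25(13.19) + 0.8(3.48) + 0.2(17.62) = 22.80
4) 1.2(13.19) + 1.7(17.62) + 0.5(23.41) = 57.49
The largest value is 57.49 kN/m from combination 4.

Combination 4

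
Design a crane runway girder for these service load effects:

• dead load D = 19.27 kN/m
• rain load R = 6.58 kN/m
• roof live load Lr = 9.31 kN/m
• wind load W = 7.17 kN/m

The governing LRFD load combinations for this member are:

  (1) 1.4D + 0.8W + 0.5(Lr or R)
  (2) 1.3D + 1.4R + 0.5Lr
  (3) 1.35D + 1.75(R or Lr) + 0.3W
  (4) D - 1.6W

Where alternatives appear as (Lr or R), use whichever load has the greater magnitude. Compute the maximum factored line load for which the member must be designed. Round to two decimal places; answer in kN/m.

(Lr or R) → Lr = 9.31 kN/m; (R or Lr) → Lr = 9.31 kN/m.
(1) 1.4(19.27) + 0.8(7.17) + 0.5(9.31) = 37.37
(2) 1.3(19.27) + 1.4(6.58) + 0.5(9.31) = 38.92
(3) 1.35(19.27) + 1.75(9.31) + 0.3(7.17) = 44.46
(4) 1.0(19.27) - 1.6(7.17) = 7.80
Combination 3 governs: w_u = 44.46 kN/m.

44.46 kN/m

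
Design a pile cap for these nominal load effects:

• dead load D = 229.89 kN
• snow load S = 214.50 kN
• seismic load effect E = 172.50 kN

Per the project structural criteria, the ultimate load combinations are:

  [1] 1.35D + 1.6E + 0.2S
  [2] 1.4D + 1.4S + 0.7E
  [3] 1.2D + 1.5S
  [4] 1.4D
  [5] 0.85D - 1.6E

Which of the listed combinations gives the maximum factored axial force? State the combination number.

Combination 2

[1] 1.35(229.89) + 1.6(172.50) + 0.2(214.50) = 310.35 + 276.00 + 42.90 = 629.25
[2] 1.4(229.89) + 1.4(214.50) + 0.7(172.50) = 321.85 + 300.30 + 120.75 = 742.90
[3] 1.2(229.89) + 1.5(214.50) = 275.87 + 321.75 = 597.62
[4] 1.4(229.89) = 321.85
[5] 0.85(229.89) - 1.6(172.50) = 195.41 - 276.00 = -80.59
The largest value is 742.90 kN from combination 2.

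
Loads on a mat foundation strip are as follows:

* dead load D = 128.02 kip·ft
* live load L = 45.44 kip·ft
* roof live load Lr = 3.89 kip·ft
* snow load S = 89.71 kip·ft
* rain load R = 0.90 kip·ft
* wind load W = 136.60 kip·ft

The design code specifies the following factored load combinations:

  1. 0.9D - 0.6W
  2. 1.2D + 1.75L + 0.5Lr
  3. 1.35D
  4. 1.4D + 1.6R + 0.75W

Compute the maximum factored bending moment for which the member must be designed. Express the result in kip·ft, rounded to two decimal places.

283.12 kip·ft

1. 0.9(128.02) - 0.6(136.60) = 115.22 - 81.96 = 33.26
2. 1.2(128.02) + 1.75(45.44) + 0.5(3.89) = 153.62 + 79.52 + 1.95 = 235.09
3. 1.35(128.02) = 172.83
4. 1.4(128.02) + 1.6(0.90) + 0.75(136.60) = 179.23 + 1.44 + 102.45 = 283.12
The controlling combination is 4, giving 283.12 kip·ft.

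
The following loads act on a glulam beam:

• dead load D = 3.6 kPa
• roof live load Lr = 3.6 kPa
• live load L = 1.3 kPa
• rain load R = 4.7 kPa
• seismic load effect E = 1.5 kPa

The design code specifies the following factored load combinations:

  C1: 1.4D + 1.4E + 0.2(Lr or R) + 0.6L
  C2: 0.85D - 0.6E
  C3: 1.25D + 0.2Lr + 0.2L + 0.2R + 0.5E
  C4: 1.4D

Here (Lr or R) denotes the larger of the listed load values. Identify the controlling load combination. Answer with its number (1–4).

(Lr or R) → R = 4.7 kPa.
C1: 1.4(3.6) + 1.4(1.5) + 0.2(4.7) + 0.6(1.3) = 8.9
C2: 0.85(3.6) - 0.6(1.5) = 3.1 - 0.9 = 2.2
C3: 1.25(3.6) + 0.2(3.6) + 0.2(1.3) + 0.2(4.7) + 0.5(1.5) = 4.5 + 0.7 + 0.3 + 0.9 + 0.8 = 7.2
C4: 1.4(3.6) = 5.0
The largest value is 8.9 kPa from combination 1.

Combination 1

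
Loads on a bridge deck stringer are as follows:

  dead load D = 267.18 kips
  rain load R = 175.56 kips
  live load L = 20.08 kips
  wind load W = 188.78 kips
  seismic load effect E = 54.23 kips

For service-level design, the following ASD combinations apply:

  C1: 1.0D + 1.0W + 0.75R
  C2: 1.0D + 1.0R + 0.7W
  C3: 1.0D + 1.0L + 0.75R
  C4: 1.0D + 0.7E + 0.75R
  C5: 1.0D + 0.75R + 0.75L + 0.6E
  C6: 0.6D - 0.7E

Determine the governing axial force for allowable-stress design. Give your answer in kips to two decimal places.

C1: 1.0(267.18) + 1.0(188.78) + 0.75(175.56) = 587.63
C2: 1.0(267.18) + 1.0(175.56) + 0.7(188.78) = 574.89
C3: 1.0(267.18) + 1.0(20.08) + 0.75(175.56) = 418.93
C4: 1.0(267.18) + 0.7(54.23) + 0.75(175.56) = 436.81
C5: 1.0(267.18) + 0.75(175.56) + 0.75(20.08) + 0.6(54.23) = 446.45
C6: 0.6(267.18) - 0.7(54.23) = 122.35
Maximum is from combination 1.

587.63 kips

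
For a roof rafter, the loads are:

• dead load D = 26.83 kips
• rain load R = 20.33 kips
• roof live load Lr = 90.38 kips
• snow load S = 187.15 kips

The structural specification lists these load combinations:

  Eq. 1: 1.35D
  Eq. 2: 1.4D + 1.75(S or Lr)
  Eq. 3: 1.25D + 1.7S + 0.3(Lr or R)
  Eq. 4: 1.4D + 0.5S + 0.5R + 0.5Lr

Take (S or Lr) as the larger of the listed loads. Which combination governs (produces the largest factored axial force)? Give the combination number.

Combination 3

(S or Lr) → S = 187.15 kips; (Lr or R) → Lr = 90.38 kips.
Eq. 1: 1.35(26.83) = 36.22
Eq. 2: 1.4(26.83) + 1.75(187.15) = 37.56 + 327.51 = 365.07
Eq. 3: 1.25(26.83) + 1.7(187.15) + 0.3(90.38) = 33.54 + 318.16 + 27.11 = 378.81
Eq. 4: 1.4(26.83) + 0.5(187.15) + 0.5(20.33) + 0.5(90.38) = 186.49
The largest value is 378.81 kips from combination 3.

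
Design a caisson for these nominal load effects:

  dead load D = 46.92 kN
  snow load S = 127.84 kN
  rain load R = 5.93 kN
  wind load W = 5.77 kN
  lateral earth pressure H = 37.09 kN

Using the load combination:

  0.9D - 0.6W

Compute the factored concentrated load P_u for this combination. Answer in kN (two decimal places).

38.77 kN

0.9(46.92) - 0.6(5.77) = 42.23 - 3.46 = 38.77
P_u = 38.77 kN.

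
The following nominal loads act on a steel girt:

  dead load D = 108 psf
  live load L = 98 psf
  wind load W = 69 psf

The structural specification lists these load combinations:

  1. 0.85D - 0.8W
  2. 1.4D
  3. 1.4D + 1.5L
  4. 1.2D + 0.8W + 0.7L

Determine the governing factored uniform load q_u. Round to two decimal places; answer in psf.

1. 0.85(108) - 0.8(69) = 91.80 - 55.20 = 36.60
2. 1.4(108) = 151.20
3. 1.4(108) + 1.5(98) = 151.20 + 147.00 = 298.20
4. 1.2(108) + 0.8(69) + 0.7(98) = 129.60 + 55.20 + 68.60 = 253.40
Combination 3 governs: q_u = 298.20 psf.

298.20 psf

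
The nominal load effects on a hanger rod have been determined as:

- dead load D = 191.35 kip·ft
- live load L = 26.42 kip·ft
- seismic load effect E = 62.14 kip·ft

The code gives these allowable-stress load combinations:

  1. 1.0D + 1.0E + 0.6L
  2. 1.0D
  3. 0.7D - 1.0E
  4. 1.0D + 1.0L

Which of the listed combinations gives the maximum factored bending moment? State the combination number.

Combination 1

1. 1.0(191.35) + 1.0(62.14) + 0.6(26.42) = 269.34
2. 1.0(191.35) = 191.35
3. 0.7(191.35) - 1.0(62.14) = 71.81
4. 1.0(191.35) + 1.0(26.42) = 217.77
The largest value is 269.34 kip·ft from combination 1.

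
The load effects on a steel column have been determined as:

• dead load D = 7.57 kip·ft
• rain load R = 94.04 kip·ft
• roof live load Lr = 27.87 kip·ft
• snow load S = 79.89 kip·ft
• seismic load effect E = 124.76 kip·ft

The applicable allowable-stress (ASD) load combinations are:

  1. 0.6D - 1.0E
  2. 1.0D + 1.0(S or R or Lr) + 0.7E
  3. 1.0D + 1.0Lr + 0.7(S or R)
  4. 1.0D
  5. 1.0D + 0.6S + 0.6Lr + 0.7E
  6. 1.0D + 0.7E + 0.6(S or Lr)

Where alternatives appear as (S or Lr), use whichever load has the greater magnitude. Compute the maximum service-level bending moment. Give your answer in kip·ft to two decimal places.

188.94 kip·ft

(S or R or Lr) → R = 94.04 kip·ft; (S or R) → R = 94.04 kip·ft; (S or Lr) → S = 79.89 kip·ft.
1. 0.6(7.57) - 1.0(124.76) = -120.22
2. 1.0(7.57) + 1.0(94.04) + 0.7(124.76) = 188.94
3. 1.0(7.57) + 1.0(27.87) + 0.7(94.04) = 101.27
4. 1.0(7.57) = 7.57
5. 1.0(7.57) + 0.6(79.89) + 0.6(27.87) + 0.7(124.76) = 159.56
6. 1.0(7.57) + 0.7(124.76) + 0.6(79.89) = 142.84
Maximum is from combination 2.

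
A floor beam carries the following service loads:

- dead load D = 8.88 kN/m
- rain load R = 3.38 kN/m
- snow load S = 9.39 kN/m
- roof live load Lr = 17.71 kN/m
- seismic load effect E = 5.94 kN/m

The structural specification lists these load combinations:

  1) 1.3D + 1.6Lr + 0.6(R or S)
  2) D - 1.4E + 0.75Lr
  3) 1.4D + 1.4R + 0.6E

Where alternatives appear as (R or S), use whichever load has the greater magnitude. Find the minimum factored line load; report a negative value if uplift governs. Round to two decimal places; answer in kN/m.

13.85 kN/m

(R or S) → S = 9.39 kN/m.
1) 1.3(8.88) + 1.6(17.71) + 0.6(9.39) = 45.51
2) 1.0(8.88) - 1.4(5.94) + 0.75(17.71) = 13.85
3) 1.4(8.88) + 1.4(3.38) + 0.6(5.94) = 20.73
Combination 2 gives the minimum: 13.85 kN/m.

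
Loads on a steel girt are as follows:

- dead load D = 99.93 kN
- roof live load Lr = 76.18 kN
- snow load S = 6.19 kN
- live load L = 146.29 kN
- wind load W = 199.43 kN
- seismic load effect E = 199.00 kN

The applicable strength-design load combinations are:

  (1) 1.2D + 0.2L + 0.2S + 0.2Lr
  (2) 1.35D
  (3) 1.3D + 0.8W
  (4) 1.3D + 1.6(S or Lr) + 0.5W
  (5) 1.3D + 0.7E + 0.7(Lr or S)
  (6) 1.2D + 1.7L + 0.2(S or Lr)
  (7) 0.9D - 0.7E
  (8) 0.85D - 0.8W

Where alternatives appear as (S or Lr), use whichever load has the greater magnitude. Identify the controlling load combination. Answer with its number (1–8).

Combination 6

(S or Lr) → Lr = 76.18 kN; (Lr or S) → Lr = 76.18 kN.
(1) 1.2(99.93) + 0.2(146.29) + 0.2(6.19) + 0.2(76.18) = 165.65
(2) 1.35(99.93) = 134.91
(3) 1.3(99.93) + 0.8(199.43) = 129.91 + 159.54 = 289.45
(4) 1.3(99.93) + 1.6(76.18) + 0.5(199.43) = 351.51
(5) 1.3(99.93) + 0.7(199.00) + 0.7(76.18) = 129.91 + 139.30 + 53.33 = 322.54
(6) 1.2(99.93) + 1.7(146.29) + 0.2(76.18) = 119.92 + 248.69 + 15.24 = 383.85
(7) 0.9(99.93) - 0.7(199.00) = 89.94 - 139.30 = -49.36
(8) 0.85(99.93) - 0.8(199.43) = 84.94 - 159.54 = -74.60
The largest value is 383.85 kN from combination 6.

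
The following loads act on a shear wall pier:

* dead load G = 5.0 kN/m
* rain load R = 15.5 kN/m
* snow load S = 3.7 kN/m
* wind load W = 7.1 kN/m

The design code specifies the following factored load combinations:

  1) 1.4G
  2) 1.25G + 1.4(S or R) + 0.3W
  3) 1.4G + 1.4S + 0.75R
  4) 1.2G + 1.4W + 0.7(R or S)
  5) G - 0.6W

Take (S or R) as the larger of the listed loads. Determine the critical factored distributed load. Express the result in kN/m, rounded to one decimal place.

30.1 kN/m

(S or R) → R = 15.5 kN/m; (R or S) → R = 15.5 kN/m.
1) 1.4(5.0) = 7.0
2) 1.25(5.0) + 1.4(15.5) + 0.3(7.1) = 30.1
3) 1.4(5.0) + 1.4(3.7) + 0.75(15.5) = 23.8
4) 1.2(5.0) + 1.4(7.1) + 0.7(15.5) = 26.8
5) 1.0(5.0) - 0.6(7.1) = 0.7
The controlling combination is 2, giving 30.1 kN/m.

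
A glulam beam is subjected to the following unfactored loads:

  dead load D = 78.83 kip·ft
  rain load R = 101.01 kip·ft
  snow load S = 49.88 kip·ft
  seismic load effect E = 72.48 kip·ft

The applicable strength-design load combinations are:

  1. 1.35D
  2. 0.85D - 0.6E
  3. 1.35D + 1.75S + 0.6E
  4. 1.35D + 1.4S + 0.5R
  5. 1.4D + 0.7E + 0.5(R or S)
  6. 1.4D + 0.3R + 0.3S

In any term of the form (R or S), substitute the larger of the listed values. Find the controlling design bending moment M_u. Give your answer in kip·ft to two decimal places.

237.20 kip·ft

(R or S) → R = 101.01 kip·ft.
1. 1.35(78.83) = 106.42
2. 0.85(78.83) - 0.6(72.48) = 67.01 - 43.49 = 23.52
3. 1.35(78.83) + 1.75(49.88) + 0.6(72.48) = 106.42 + 87.29 + 43.49 = 237.20
4. 1.35(78.83) + 1.4(49.88) + 0.5(101.01) = 106.42 + 69.83 + 50.51 = 226.76
5. 1.4(78.83) + 0.7(72.48) + 0.5(101.01) = 211.60
6. 1.4(78.83) + 0.3(101.01) + 0.3(49.88) = 155.63
Combination 3 governs: M_u = 237.20 kip·ft.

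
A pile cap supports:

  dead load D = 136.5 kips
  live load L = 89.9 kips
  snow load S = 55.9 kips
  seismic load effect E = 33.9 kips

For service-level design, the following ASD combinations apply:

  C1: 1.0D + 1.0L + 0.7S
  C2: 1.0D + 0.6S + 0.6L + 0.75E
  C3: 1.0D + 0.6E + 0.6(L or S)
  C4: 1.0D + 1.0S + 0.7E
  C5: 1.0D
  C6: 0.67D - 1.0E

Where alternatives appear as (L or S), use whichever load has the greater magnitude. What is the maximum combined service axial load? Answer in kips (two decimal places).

265.53 kips

(L or S) → L = 89.9 kips.
C1: 1.0(136.5) + 1.0(89.9) + 0.7(55.9) = 265.53
C2: 1.0(136.5) + 0.6(55.9) + 0.6(89.9) + 0.75(33.9) = 249.41
C3: 1.0(136.5) + 0.6(33.9) + 0.6(89.9) = 210.78
C4: 1.0(136.5) + 1.0(55.9) + 0.7(33.9) = 216.13
C5: 1.0(136.5) = 136.50
C6: 0.67(136.5) - 1.0(33.9) = 57.56
The controlling combination is 1, giving 265.53 kips.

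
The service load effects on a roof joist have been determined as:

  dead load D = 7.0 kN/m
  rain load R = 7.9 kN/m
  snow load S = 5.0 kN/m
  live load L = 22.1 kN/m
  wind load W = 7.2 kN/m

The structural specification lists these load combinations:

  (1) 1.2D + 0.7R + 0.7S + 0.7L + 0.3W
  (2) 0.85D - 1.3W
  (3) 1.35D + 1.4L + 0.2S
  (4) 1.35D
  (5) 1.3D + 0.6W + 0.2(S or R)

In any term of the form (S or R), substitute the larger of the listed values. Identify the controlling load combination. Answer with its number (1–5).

Combination 3

(S or R) → R = 7.9 kN/m.
(1) 1.2(7.0) + 0.7(7.9) + 0.7(5.0) + 0.7(22.1) + 0.3(7.2) = 8.4 + 5.5 + 3.5 + 15.5 + 2.2 = 35.1
(2) 0.85(7.0) - 1.3(7.2) = 6.0 - 9.4 = -3.4
(3) 1.35(7.0) + 1.4(22.1) + 0.2(5.0) = 9.5 + 30.9 + 1.0 = 41.4
(4) 1.35(7.0) = 9.5
(5) 1.3(7.0) + 0.6(7.2) + 0.2(7.9) = 9.1 + 4.3 + 1.6 = 15.0
The largest value is 41.4 kN/m from combination 3.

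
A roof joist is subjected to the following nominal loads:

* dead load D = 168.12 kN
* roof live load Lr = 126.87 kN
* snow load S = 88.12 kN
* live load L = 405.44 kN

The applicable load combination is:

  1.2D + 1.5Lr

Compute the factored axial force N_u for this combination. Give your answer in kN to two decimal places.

392.05 kN

1.2(168.12) + 1.5(126.87) = 201.74 + 190.31 = 392.05
N_u = 392.05 kN.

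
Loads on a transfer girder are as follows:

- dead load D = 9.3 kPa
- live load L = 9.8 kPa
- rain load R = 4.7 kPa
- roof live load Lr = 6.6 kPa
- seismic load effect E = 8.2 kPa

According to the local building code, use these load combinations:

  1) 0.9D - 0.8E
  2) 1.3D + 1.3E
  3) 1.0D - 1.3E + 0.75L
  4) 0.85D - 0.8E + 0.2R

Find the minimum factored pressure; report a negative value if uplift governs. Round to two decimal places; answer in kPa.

1) 0.9(9.3) - 0.8(8.2) = 1.81
2) 1.3(9.3) + 1.3(8.2) = 22.75
3) 1.0(9.3) - 1.3(8.2) + 0.75(9.8) = 5.99
4) 0.85(9.3) - 0.8(8.2) + 0.2(4.7) = 2.29
Combination 1 gives the minimum: 1.81 kPa.

1.81 kPa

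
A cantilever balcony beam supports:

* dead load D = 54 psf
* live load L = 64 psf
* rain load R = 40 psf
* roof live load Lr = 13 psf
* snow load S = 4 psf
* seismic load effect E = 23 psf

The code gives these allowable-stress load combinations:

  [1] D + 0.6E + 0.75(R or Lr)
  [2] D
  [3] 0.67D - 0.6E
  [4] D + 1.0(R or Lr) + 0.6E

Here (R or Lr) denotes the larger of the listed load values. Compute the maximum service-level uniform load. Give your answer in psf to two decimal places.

(R or Lr) → R = 40 psf.
[1] 1.0(54) + 0.6(23) + 0.75(40) = 54.00 + 13.80 + 30.00 = 97.80
[2] 1.0(54) = 54.00
[3] 0.67(54) - 0.6(23) = 36.18 - 13.80 = 22.38
[4] 1.0(54) + 1.0(40) + 0.6(23) = 54.00 + 40.00 + 13.80 = 107.80
Combination 4 governs: q = 107.80 psf.

107.80 psf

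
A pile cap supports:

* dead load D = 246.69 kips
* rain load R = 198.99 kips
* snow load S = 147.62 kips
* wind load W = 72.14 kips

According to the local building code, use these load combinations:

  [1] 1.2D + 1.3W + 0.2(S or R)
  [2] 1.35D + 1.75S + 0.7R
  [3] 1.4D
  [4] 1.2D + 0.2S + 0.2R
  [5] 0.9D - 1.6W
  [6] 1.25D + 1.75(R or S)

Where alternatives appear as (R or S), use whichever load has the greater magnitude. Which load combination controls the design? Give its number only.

(S or R) → R = 198.99 kips; (R or S) → R = 198.99 kips.
[1] 1.2(246.69) + 1.3(72.14) + 0.2(198.99) = 296.03 + 93.78 + 39.80 = 429.61
[2] 1.35(246.69) + 1.75(147.62) + 0.7(198.99) = 333.03 + 258.34 + 139.29 = 730.66
[3] 1.4(246.69) = 345.37
[4] 1.2(246.69) + 0.2(147.62) + 0.2(198.99) = 296.03 + 29.52 + 39.80 = 365.35
[5] 0.9(246.69) - 1.6(72.14) = 222.02 - 115.42 = 106.60
[6] 1.25(246.69) + 1.75(198.99) = 656.60
The largest value is 730.66 kips from combination 2.

Combination 2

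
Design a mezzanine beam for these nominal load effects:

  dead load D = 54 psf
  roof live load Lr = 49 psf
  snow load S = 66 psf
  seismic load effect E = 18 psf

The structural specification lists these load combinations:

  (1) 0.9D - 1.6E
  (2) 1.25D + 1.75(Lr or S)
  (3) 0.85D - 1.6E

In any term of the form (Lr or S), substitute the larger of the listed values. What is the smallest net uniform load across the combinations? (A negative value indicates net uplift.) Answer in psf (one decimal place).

17.1 psf

(Lr or S) → S = 66 psf.
(1) 0.9(54) - 1.6(18) = 19.8
(2) 1.25(54) + 1.75(66) = 183.0
(3) 0.85(54) - 1.6(18) = 17.1
Combination 3 gives the minimum: 17.1 psf.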